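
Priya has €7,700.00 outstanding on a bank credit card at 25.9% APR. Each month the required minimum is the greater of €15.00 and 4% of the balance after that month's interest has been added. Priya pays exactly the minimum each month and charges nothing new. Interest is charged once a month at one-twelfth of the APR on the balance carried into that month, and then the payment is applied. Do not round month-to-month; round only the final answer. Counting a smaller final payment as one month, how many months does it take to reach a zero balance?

Monthly rate r = 25.9%/12 = 2.15833% = 0.0215833.
While 4% of the post-interest balance exceeds €15.00, each month B ← (B·(1+r))·(1 − 0.04), i.e. B shrinks by the factor (1+r)·0.96 = 0.98072.
This holds for months 1–157. Entering month 158 the balance is €362.29; 4% of the post-interest balance is now below €15.00, so the flat €15.00 minimum applies from here.
From month 158 a fixed €15.00 at rate r clears €362.29 in 35 more payments. Total: 157 + 35 = 192 months.

192 months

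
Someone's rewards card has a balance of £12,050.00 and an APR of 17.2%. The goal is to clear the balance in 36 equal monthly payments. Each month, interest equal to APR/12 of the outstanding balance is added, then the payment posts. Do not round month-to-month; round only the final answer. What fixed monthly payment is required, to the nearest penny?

Monthly rate r = 17.2%/12 = 1.43333% = 0.0143333.
Level-payment amortization: P = B₀·r / (1 − (1+r)^(−n)) = 12050.00·0.0143333 / (1 − 1.01433^(−36)).
Denominator 1 − (1+r)^(−36) = 0.400906117.
P = 172.717 / 0.400906117 ≈ 430.82.

£430.82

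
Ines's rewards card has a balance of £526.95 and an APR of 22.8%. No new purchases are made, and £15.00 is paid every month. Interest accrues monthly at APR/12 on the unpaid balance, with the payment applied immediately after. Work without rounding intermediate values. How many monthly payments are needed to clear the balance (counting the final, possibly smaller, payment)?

59 payments

Monthly rate r = 22.8%/12 = 1.9% = 0.019.
Recurrence: B ← B·(1+r) − £15.00.
Month 1: interest £10.01; balance after payment £521.96.
Month 2: interest £9.92; balance after payment £516.88.
Closed form: n = −ln(1 − rB₀/P)/ln(1+r) = −ln(0.33253)/ln(1.019) ≈ 58.497, so the balance reaches zero during payment 59.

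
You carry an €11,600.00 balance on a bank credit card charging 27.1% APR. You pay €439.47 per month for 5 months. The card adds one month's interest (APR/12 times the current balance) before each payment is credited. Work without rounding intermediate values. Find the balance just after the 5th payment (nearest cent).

€10,671.48

Monthly rate r = 27.1%/12 = 2.25833% = 0.0225833.
Each month: B ← B·(1+r) − €439.47.
Month 1: interest €261.97; balance after payment €11,422.50.
Month 2: interest €257.96; balance after payment €11,240.98.
Month 3: interest €253.86; balance after payment €11,055.37.
Month 4: interest €249.67; balance after payment €10,865.57.
Month 5: interest €245.38; balance after payment €10,671.48.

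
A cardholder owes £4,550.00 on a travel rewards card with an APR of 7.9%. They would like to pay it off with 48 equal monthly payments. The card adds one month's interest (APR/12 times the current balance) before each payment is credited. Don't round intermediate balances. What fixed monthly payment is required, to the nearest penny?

£110.87

Monthly rate r = 7.9%/12 = 0.658333% = 0.00658333.
Level-payment amortization: P = B₀·r / (1 − (1+r)^(−n)) = 4550.00·0.00658333 / (1 − 1.00658^(−48)).
Denominator 1 − (1+r)^(−48) = 0.270185127.
P = 29.9542 / 0.270185127 ≈ 110.87.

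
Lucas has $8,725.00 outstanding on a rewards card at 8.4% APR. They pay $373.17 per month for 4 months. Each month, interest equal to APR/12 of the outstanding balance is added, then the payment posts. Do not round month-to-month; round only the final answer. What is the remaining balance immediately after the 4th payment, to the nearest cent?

$7,463.45

Monthly rate r = 8.4%/12 = 0.7% = 0.007.
Each month: B ← B·(1+r) − $373.17.
Month 1: interest $61.08; balance after payment $8,412.91.
Month 2: interest $58.89; balance after payment $8,098.63.
Month 3: interest $56.69; balance after payment $7,782.15.
Month 4: interest $54.48; balance after payment $7,463.45.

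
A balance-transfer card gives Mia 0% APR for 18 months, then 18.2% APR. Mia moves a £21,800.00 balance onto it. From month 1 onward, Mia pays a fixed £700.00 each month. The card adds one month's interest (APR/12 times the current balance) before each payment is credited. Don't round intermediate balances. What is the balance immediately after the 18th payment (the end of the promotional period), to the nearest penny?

Promo months 1–18 at r₀ = 0%/12 = 0; months 19+ at r₁ = 18.2%/12 = 0.0151667.
After month 18 (no interest yet): B = £21,800.00 − 18·£700.00 = £9,200.00.

£9,200.00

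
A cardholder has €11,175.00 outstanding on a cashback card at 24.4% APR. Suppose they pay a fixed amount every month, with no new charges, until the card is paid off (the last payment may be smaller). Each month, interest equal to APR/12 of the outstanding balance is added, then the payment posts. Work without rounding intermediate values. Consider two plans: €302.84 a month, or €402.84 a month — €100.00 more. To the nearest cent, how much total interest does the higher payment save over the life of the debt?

Monthly rate r = 24.4%/12 = 2.03333% = 0.0203333.
At €302.84/mo: n = ⌈−ln(1 − rB₀/P)/ln(1+r)⌉ = 69 payments (last €282.32); total interest = total paid − €11,175.00 = €9,700.44.
At €402.84/mo: 42 payments (last €99.64); total interest €5,441.08.
Interest saved = €9,700.44 − €5,441.08 = €4,259.36.

€4,259.36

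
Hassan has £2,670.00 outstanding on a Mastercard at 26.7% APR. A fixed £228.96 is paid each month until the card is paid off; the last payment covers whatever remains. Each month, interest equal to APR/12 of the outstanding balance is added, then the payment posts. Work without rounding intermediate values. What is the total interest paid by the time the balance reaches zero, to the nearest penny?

£455.89

Monthly rate r = 26.7%/12 = 2.225% = 0.02225.
Payoff takes n = ⌈−ln(1 − rB₀/P)/ln(1+r)⌉ = ⌈13.650⌉ = 14 payments; the last is £149.41.
Total paid = 13·£228.96 + £149.41 = £3,125.89.
Total interest = total paid − principal = £3,125.89 − £2,670.00 = £455.89.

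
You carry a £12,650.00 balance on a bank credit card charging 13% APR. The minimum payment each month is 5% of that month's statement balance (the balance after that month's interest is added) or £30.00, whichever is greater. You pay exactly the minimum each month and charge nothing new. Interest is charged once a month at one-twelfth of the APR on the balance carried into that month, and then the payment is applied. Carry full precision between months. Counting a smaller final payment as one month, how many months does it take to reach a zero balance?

98 months

Monthly rate r = 13%/12 = 1.08333% = 0.0108333.
While 5% of the post-interest balance exceeds £30.00, each month B ← (B·(1+r))·(1 − 0.05), i.e. B shrinks by the factor (1+r)·0.95 = 0.96029.
This holds for months 1–76. Entering month 77 the balance is £581.74; 5% of the post-interest balance is now below £30.00, so the flat £30.00 minimum applies from here.
From month 77 a fixed £30.00 at rate r clears £581.74 in 22 more payments. Total: 76 + 22 = 98 months.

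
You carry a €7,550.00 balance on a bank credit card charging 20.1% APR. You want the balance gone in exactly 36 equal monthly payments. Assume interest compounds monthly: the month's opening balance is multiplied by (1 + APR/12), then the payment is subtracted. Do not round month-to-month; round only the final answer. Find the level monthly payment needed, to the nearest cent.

€280.97

Monthly rate r = 20.1%/12 = 1.675% = 0.01675.
Level-payment amortization: P = B₀·r / (1 − (1+r)^(−n)) = 7550.00·0.01675 / (1 − 1.01675^(−36)).
Denominator 1 − (1+r)^(−36) = 0.450092705.
P = 126.463 / 0.450092705 ≈ 280.97.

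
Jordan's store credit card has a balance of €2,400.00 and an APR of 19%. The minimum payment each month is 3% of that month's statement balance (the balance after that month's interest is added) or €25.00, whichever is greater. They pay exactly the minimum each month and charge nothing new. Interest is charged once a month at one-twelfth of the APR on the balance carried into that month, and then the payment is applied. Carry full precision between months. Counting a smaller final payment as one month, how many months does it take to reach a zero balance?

120 months

Monthly rate r = 19%/12 = 1.58333% = 0.0158333.
While 3% of the post-interest balance exceeds €25.00, each month B ← (B·(1+r))·(1 − 0.03), i.e. B shrinks by the factor (1+r)·0.97 = 0.98536.
This holds for months 1–73. Entering month 74 the balance is €817.69; 3% of the post-interest balance is now below €25.00, so the flat €25.00 minimum applies from here.
From month 74 a fixed €25.00 at rate r clears €817.69 in 47 more payments. Total: 73 + 47 = 120 months.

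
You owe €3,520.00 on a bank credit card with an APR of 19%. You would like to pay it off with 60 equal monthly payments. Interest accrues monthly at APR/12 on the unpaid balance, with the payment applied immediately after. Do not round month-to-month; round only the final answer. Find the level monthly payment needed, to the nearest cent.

€91.31

Monthly rate r = 19%/12 = 1.58333% = 0.0158333.
Level-payment amortization: P = B₀·r / (1 − (1+r)^(−n)) = 3520.00·0.0158333 / (1 − 1.01583^(−60)).
Denominator 1 − (1+r)^(−60) = 0.610369967.
P = 55.7333 / 0.610369967 ≈ 91.31.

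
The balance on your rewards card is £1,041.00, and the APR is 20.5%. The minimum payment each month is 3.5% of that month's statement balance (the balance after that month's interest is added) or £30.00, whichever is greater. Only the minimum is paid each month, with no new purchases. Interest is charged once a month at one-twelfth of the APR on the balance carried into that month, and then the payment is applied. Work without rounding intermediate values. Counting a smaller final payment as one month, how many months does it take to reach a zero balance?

50 months

Monthly rate r = 20.5%/12 = 1.70833% = 0.0170833.
While 3.5% of the post-interest balance exceeds £30.00, each month B ← (B·(1+r))·(1 − 0.035), i.e. B shrinks by the factor (1+r)·0.965 = 0.98149.
This holds for months 1–12. Entering month 13 the balance is £831.87; 3.5% of the post-interest balance is now below £30.00, so the flat £30.00 minimum applies from here.
From month 13 a fixed £30.00 at rate r clears £831.87 in 38 more payments. Total: 12 + 38 = 50 months.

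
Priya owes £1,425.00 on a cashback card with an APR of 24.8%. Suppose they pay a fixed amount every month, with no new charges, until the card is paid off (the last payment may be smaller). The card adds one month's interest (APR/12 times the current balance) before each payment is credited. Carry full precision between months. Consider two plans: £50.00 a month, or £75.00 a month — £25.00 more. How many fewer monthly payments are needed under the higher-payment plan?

19 fewer payments

Monthly rate r = 24.8%/12 = 2.06667% = 0.0206667.
At £50.00/mo: n = ⌈−ln(1 − rB₀/P)/ln(1+r)⌉ = 44 payments (last £23.48); total interest = total paid − £1,425.00 = £748.48.
At £75.00/mo: 25 payments (last £28.53); total interest £403.53.
Payments saved = 44 − 25 = 19.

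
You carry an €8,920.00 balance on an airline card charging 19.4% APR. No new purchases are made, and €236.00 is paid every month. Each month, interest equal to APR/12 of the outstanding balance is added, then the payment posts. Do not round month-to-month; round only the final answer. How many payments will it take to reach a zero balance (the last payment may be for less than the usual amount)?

Monthly rate r = 19.4%/12 = 1.61667% = 0.0161667.
Recurrence: B ← B·(1+r) − €236.00.
Month 1: interest €144.21; balance after payment €8,828.21.
Month 2: interest €142.72; balance after payment €8,734.93.
Closed form: n = −ln(1 − rB₀/P)/ln(1+r) = −ln(0.38895)/ln(1.01617) ≈ 58.881, so the balance reaches zero during payment 59.

59 payments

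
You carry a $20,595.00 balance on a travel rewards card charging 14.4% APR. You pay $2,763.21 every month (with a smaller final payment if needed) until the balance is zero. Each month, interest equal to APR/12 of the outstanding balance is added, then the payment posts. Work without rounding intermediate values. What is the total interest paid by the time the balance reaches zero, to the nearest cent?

Monthly rate r = 14.4%/12 = 1.2% = 0.012.
Payoff takes n = ⌈−ln(1 − rB₀/P)/ln(1+r)⌉ = ⌈7.855⌉ = 8 payments; the last is $2,363.65.
Total paid = 7·$2,763.21 + $2,363.65 = $21,706.12.
Total interest = total paid − principal = $21,706.12 − $20,595.00 = $1,111.12.

$1,111.12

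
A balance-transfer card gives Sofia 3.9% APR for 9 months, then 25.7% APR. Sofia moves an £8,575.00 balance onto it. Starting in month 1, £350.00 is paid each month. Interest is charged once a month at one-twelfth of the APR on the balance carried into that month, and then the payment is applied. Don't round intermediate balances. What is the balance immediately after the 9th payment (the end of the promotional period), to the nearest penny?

£5,637.84

Promo months 1–9 at r₀ = 3.9%/12 = 0.00325; months 10+ at r₁ = 25.7%/12 = 0.0214167.
After month 9: iterate B ← B·(1+r₀) − £350.00 for 9 months → £5,637.84.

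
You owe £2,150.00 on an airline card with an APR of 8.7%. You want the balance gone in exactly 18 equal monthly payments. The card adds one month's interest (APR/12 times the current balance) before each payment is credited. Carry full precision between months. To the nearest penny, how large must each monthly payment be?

Monthly rate r = 8.7%/12 = 0.725% = 0.00725.
Level-payment amortization: P = B₀·r / (1 − (1+r)^(−n)) = 2150.00·0.00725 / (1 − 1.00725^(−18)).
Denominator 1 − (1+r)^(−18) = 0.121930219.
P = 15.5875 / 0.121930219 ≈ 127.84.

£127.84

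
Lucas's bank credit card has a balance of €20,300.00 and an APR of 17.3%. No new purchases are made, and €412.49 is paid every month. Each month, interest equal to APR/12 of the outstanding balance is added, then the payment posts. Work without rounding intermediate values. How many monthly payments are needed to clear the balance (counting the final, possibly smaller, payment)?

87 payments

Monthly rate r = 17.3%/12 = 1.44167% = 0.0144167.
Recurrence: B ← B·(1+r) − €412.49.
Month 1: interest €292.66; balance after payment €20,180.17.
Month 2: interest €290.93; balance after payment €20,058.61.
Closed form: n = −ln(1 − rB₀/P)/ln(1+r) = −ln(0.29051)/ln(1.01442) ≈ 86.359, so the balance reaches zero during payment 87.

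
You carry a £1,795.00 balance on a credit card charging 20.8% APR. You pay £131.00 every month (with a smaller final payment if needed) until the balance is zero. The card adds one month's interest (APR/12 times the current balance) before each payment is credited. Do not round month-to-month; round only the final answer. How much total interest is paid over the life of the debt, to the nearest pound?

£272

Monthly rate r = 20.8%/12 = 1.73333% = 0.0173333.
Payoff takes n = ⌈−ln(1 − rB₀/P)/ln(1+r)⌉ = ⌈15.779⌉ = 16 payments; the last is £102.26.
Total paid = 15·£131.00 + £102.26 = £2,067.26.
Total interest = total paid − principal = £2,067.26 − £1,795.00 = £272.26.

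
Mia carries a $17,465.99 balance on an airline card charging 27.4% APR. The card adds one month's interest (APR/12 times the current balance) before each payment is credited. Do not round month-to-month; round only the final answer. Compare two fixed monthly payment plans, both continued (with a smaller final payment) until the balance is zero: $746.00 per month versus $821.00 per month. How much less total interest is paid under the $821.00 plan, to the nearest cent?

Monthly rate r = 27.4%/12 = 2.28333% = 0.0228333.
At $746.00/mo: n = ⌈−ln(1 − rB₀/P)/ln(1+r)⌉ = 34 payments (last $655.74); total interest = total paid − $17,465.99 = $7,807.75.
At $821.00/mo: 30 payments (last $378.31); total interest $6,721.32.
Interest saved = $7,807.75 − $6,721.32 = $1,086.43.

$1,086.43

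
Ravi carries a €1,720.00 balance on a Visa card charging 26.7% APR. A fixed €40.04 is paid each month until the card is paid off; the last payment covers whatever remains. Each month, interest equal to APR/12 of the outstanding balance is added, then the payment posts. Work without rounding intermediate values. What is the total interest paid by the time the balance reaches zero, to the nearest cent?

€3,954.92

Monthly rate r = 26.7%/12 = 2.225% = 0.02225.
Payoff takes n = ⌈−ln(1 − rB₀/P)/ln(1+r)⌉ = ⌈141.729⌉ = 142 payments; the last is €29.28.
Total paid = 141·€40.04 + €29.28 = €5,674.92.
Total interest = total paid − principal = €5,674.92 − €1,720.00 = €3,954.92.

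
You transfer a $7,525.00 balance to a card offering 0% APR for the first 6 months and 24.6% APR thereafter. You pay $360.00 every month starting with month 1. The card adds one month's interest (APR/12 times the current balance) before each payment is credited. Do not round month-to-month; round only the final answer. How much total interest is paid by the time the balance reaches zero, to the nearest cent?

$1,102.78

Promo months 1–6 at r₀ = 0%/12 = 0; months 7+ at r₁ = 24.6%/12 = 0.0205.
After month 6 (no interest yet): B = $7,525.00 − 6·$360.00 = $5,365.00.
Then at r₁ with $360.00/mo: n₂ = −ln(1 − r₁·B/P)/ln(1+r₁) ≈ 17.97 → 18 more payments.
Total paid = 23·$360.00 + $347.78 = $8,627.78; interest = $8,627.78 − $7,525.00 = $1,102.78.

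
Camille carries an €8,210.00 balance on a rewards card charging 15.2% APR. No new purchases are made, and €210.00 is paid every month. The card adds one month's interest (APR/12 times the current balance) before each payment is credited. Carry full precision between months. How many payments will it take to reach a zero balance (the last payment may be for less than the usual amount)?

55 payments

Monthly rate r = 15.2%/12 = 1.26667% = 0.0126667.
Recurrence: B ← B·(1+r) − €210.00.
Month 1: interest €103.99; balance after payment €8,103.99.
Month 2: interest €102.65; balance after payment €7,996.64.
Closed form: n = −ln(1 − rB₀/P)/ln(1+r) = −ln(0.50479)/ln(1.01267) ≈ 54.310, so the balance reaches zero during payment 55.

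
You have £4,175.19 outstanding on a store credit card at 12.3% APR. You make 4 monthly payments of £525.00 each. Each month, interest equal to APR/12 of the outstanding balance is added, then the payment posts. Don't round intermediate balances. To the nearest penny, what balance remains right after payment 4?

Monthly rate r = 12.3%/12 = 1.025% = 0.01025.
Each month: B ← B·(1+r) − £525.00.
Month 1: interest £42.80; balance after payment £3,692.99.
Month 2: interest £37.85; balance after payment £3,205.84.
Month 3: interest £32.86; balance after payment £2,713.70.
Month 4: interest £27.82; balance after payment £2,216.51.

£2,216.51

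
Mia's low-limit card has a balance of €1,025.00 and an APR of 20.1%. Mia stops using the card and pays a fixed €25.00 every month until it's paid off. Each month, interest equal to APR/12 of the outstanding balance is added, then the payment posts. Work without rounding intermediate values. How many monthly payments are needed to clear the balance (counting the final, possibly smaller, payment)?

70 payments

Monthly rate r = 20.1%/12 = 1.675% = 0.01675.
Recurrence: B ← B·(1+r) − €25.00.
Month 1: interest €17.17; balance after payment €1,017.17.
Month 2: interest €17.04; balance after payment €1,009.21.
Closed form: n = −ln(1 − rB₀/P)/ln(1+r) = −ln(0.31325)/ln(1.01675) ≈ 69.877, so the balance reaches zero during payment 70.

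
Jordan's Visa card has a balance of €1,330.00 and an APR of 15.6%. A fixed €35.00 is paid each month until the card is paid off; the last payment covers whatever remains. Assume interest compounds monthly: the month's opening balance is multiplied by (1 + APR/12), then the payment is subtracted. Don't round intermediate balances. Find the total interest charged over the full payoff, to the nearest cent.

€515.99

Monthly rate r = 15.6%/12 = 1.3% = 0.013.
Payoff takes n = ⌈−ln(1 − rB₀/P)/ln(1+r)⌉ = ⌈52.741⌉ = 53 payments; the last is €25.99.
Total paid = 52·€35.00 + €25.99 = €1,845.99.
Total interest = total paid − principal = €1,845.99 − €1,330.00 = €515.99.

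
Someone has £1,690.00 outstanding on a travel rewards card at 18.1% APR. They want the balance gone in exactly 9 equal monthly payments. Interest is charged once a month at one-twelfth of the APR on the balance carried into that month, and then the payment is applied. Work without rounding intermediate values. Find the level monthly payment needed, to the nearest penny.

Monthly rate r = 18.1%/12 = 1.50833% = 0.0150833.
Level-payment amortization: P = B₀·r / (1 − (1+r)^(−n)) = 1690.00·0.0150833 / (1 − 1.01508^(−9)).
Denominator 1 − (1+r)^(−9) = 0.126053745.
P = 25.4908 / 0.126053745 ≈ 202.22.

£202.22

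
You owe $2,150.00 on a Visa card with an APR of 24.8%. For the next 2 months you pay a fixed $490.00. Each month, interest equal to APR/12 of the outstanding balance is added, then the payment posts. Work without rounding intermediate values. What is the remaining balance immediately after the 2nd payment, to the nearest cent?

$1,249.66

Monthly rate r = 24.8%/12 = 2.06667% = 0.0206667.
Each month: B ← B·(1+r) − $490.00.
Month 1: interest $44.43; balance after payment $1,704.43.
Month 2: interest $35.22; balance after payment $1,249.66.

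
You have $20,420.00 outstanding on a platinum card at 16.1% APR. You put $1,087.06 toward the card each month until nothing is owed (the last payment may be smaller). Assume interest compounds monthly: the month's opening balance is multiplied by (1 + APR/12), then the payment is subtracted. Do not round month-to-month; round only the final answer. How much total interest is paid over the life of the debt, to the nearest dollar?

$3,267

Monthly rate r = 16.1%/12 = 1.34167% = 0.0134167.
Payoff takes n = ⌈−ln(1 − rB₀/P)/ln(1+r)⌉ = ⌈21.789⌉ = 22 payments; the last is $858.59.
Total paid = 21·$1,087.06 + $858.59 = $23,686.85.
Total interest = total paid − principal = $23,686.85 − $20,420.00 = $3,266.85.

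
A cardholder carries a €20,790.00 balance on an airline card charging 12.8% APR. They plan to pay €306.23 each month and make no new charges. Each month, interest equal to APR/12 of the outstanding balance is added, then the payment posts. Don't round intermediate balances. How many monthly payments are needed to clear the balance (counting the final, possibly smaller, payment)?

122 months

Monthly rate r = 12.8%/12 = 1.06667% = 0.0106667.
Recurrence: B ← B·(1+r) − €306.23.
Month 1: interest €221.76; balance after payment €20,705.53.
Month 2: interest €220.86; balance after payment €20,620.16.
Closed form: n = −ln(1 − rB₀/P)/ln(1+r) = −ln(0.27584)/ln(1.01067) ≈ 121.387, so the balance reaches zero during payment 122.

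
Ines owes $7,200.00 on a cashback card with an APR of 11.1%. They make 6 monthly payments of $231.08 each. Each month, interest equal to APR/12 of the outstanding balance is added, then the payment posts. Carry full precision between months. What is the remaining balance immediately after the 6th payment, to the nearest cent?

$6,190.01

Monthly rate r = 11.1%/12 = 0.925% = 0.00925.
Each month: B ← B·(1+r) − $231.08.
Month 1: interest $66.60; balance after payment $7,035.52.
Month 2: interest $65.08; balance after payment $6,869.52.
Month 3: interest $63.54; balance after payment $6,701.98.
Month 4: interest $61.99; balance after payment $6,532.89.
Month 5: interest $60.43; balance after payment $6,362.24.
Month 6: interest $58.85; balance after payment $6,190.01.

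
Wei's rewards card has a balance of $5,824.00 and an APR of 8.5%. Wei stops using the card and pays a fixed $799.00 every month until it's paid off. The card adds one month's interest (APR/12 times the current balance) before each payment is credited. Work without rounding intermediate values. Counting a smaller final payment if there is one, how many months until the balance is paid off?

8 payments

Monthly rate r = 8.5%/12 = 0.708333% = 0.00708333.
Recurrence: B ← B·(1+r) − $799.00.
Month 1: interest $41.25; balance after payment $5,066.25.
Month 2: interest $35.89; balance after payment $4,303.14.
Closed form: n = −ln(1 − rB₀/P)/ln(1+r) = −ln(0.94837)/ln(1.00708) ≈ 7.510, so the balance reaches zero during payment 8.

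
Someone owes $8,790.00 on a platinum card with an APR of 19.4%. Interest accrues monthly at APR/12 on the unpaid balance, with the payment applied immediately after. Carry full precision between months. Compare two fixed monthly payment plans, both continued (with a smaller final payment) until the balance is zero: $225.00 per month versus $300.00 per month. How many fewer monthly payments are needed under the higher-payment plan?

22 fewer payments

Monthly rate r = 19.4%/12 = 1.61667% = 0.0161667.
At $225.00/mo: n = ⌈−ln(1 − rB₀/P)/ln(1+r)⌉ = 63 payments (last $59.39); total interest = total paid − $8,790.00 = $5,219.39.
At $300.00/mo: 41 payments (last $6.73); total interest $3,216.73.
Payments saved = 63 − 41 = 22.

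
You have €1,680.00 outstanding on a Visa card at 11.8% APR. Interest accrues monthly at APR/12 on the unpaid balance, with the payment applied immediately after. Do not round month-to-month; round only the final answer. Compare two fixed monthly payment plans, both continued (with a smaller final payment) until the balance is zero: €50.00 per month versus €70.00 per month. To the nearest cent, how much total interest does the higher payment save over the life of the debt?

€123.64

Monthly rate r = 11.8%/12 = 0.983333% = 0.00983333.
At €50.00/mo: n = ⌈−ln(1 − rB₀/P)/ln(1+r)⌉ = 41 payments (last €49.38); total interest = total paid − €1,680.00 = €369.38.
At €70.00/mo: 28 payments (last €35.74); total interest €245.74.
Interest saved = €369.38 − €245.74 = €123.64.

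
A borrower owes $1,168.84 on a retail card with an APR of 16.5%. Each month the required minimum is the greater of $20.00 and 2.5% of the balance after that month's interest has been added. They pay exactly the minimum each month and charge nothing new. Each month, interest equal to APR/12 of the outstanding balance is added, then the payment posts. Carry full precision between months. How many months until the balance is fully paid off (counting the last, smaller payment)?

Monthly rate r = 16.5%/12 = 1.375% = 0.01375.
While 2.5% of the post-interest balance exceeds $20.00, each month B ← (B·(1+r))·(1 − 0.025), i.e. B shrinks by the factor (1+r)·0.975 = 0.98841.
This holds for months 1–34. Entering month 35 the balance is $786.25; 2.5% of the post-interest balance is now below $20.00, so the flat $20.00 minimum applies from here.
From month 35 a fixed $20.00 at rate r clears $786.25 in 57 more payments. Total: 34 + 57 = 91 months.

91 months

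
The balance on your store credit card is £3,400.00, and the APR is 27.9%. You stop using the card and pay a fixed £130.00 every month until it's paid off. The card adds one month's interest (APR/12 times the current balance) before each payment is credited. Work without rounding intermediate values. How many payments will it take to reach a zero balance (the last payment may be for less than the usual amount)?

41 months

Monthly rate r = 27.9%/12 = 2.325% = 0.02325.
Recurrence: B ← B·(1+r) − £130.00.
Month 1: interest £79.05; balance after payment £3,349.05.
Month 2: interest £77.87; balance after payment £3,296.92.
Closed form: n = −ln(1 − rB₀/P)/ln(1+r) = −ln(0.39192)/ln(1.02325) ≈ 40.754, so the balance reaches zero during payment 41.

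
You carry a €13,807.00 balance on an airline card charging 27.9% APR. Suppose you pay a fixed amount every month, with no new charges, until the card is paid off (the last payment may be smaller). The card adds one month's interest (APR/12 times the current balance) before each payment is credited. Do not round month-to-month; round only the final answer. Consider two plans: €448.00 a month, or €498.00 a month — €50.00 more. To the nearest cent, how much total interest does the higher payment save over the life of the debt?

€2,158.82

Monthly rate r = 27.9%/12 = 2.325% = 0.02325.
At €448.00/mo: n = ⌈−ln(1 − rB₀/P)/ln(1+r)⌉ = 55 payments (last €382.29); total interest = total paid − €13,807.00 = €10,767.29.
At €498.00/mo: 46 payments (last €5.47); total interest €8,608.47.
Interest saved = €10,767.29 − €8,608.47 = €2,158.82.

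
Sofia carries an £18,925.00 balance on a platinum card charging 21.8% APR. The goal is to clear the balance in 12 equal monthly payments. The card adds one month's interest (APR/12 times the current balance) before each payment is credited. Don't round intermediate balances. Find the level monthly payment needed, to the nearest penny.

£1,769.45

Monthly rate r = 21.8%/12 = 1.81667% = 0.0181667.
Level-payment amortization: P = B₀·r / (1 − (1+r)^(−n)) = 18925.00·0.0181667 / (1 − 1.01817^(−12)).
Denominator 1 − (1+r)^(−12) = 0.194299741.
P = 343.804 / 0.194299741 ≈ 1769.45.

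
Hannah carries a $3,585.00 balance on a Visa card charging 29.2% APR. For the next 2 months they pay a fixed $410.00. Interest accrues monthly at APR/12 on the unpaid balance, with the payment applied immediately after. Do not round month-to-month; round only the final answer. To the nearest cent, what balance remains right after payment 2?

Monthly rate r = 29.2%/12 = 2.43333% = 0.0243333.
Each month: B ← B·(1+r) − $410.00.
Month 1: interest $87.23; balance after payment $3,262.24.
Month 2: interest $79.38; balance after payment $2,931.62.

$2,931.62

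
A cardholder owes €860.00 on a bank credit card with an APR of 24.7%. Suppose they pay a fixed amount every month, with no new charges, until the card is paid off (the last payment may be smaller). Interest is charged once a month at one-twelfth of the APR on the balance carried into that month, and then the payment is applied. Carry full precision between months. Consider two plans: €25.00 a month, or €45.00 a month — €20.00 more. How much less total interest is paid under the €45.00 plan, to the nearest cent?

€406.74

Monthly rate r = 24.7%/12 = 2.05833% = 0.0205833.
At €25.00/mo: n = ⌈−ln(1 − rB₀/P)/ln(1+r)⌉ = 61 payments (last €10.82); total interest = total paid − €860.00 = €650.82.
At €45.00/mo: 25 payments (last €24.08); total interest €244.08.
Interest saved = €650.82 − €244.08 = €406.74.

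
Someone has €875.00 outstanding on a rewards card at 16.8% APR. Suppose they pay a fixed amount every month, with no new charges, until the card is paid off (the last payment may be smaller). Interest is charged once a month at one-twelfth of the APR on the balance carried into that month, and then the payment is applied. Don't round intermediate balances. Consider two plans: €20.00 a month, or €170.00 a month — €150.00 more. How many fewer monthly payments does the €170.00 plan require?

Monthly rate r = 16.8%/12 = 1.4% = 0.014.
At €20.00/mo: n = ⌈−ln(1 − rB₀/P)/ln(1+r)⌉ = 69 payments (last €3.82); total interest = total paid − €875.00 = €488.82.
At €170.00/mo: 6 payments (last €64.75); total interest €39.75.
Payments saved = 69 − 6 = 63.

63 fewer payments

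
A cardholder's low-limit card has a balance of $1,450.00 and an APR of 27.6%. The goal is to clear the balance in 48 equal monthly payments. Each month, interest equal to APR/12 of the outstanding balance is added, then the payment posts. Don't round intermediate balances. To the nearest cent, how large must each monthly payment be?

$50.20

Monthly rate r = 27.6%/12 = 2.3% = 0.023.
Level-payment amortization: P = B₀·r / (1 − (1+r)^(−n)) = 1450.00·0.023 / (1 − 1.023^(−48)).
Denominator 1 − (1+r)^(−48) = 0.6642859.
P = 33.35 / 0.6642859 ≈ 50.20.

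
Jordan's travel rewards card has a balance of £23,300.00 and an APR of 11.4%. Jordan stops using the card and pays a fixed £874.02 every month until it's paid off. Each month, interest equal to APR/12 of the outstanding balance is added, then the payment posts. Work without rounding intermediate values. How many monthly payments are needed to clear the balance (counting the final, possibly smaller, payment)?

Monthly rate r = 11.4%/12 = 0.95% = 0.0095.
Recurrence: B ← B·(1+r) − £874.02.
Month 1: interest £221.35; balance after payment £22,647.33.
Month 2: interest £215.15; balance after payment £21,988.46.
Closed form: n = −ln(1 − rB₀/P)/ln(1+r) = −ln(0.74674)/ln(1.0095) ≈ 30.886, so the balance reaches zero during payment 31.

31 payments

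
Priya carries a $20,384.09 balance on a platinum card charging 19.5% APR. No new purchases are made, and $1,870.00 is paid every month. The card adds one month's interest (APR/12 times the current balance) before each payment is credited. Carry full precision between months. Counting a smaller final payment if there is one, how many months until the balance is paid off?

13 months

Monthly rate r = 19.5%/12 = 1.625% = 0.01625.
Recurrence: B ← B·(1+r) − $1,870.00.
Month 1: interest $331.24; balance after payment $18,845.33.
Month 2: interest $306.24; balance after payment $17,281.57.
Closed form: n = −ln(1 − rB₀/P)/ln(1+r) = −ln(0.82287)/ln(1.01625) ≈ 12.095, so the balance reaches zero during payment 13.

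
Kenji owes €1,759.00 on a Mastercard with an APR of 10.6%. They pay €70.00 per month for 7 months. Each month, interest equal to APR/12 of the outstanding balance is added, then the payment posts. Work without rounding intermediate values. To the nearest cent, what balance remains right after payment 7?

Monthly rate r = 10.6%/12 = 0.883333% = 0.00883333.
Each month: B ← B·(1+r) − €70.00.
Month 1: interest €15.54; balance after payment €1,704.54.
Month 2: interest €15.06; balance after payment €1,649.59.
Month 3: interest €14.57; balance after payment €1,594.17.
Month 4: interest €14.08; balance after payment €1,538.25.
Month 5: interest €13.59; balance after payment €1,481.84.
Month 6: interest €13.09; balance after payment €1,424.93.
Month 7: interest €12.59; balance after payment €1,367.51.

€1,367.51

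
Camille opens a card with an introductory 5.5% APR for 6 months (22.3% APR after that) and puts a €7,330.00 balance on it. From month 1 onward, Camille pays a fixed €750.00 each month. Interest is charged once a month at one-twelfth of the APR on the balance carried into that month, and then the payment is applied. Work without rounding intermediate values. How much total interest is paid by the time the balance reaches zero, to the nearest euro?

€298

Promo months 1–6 at r₀ = 5.5%/12 = 0.00458333; months 7+ at r₁ = 22.3%/12 = 0.0185833.
After month 6: iterate B ← B·(1+r₀) − €750.00 for 6 months → €2,982.02.
Then at r₁ with €750.00/mo: n₂ = −ln(1 − r₁·B/P)/ln(1+r₁) ≈ 4.17 → 5 more payments.
Total paid = 10·€750.00 + €127.60 = €7,627.60; interest = €7,627.60 − €7,330.00 = €297.60.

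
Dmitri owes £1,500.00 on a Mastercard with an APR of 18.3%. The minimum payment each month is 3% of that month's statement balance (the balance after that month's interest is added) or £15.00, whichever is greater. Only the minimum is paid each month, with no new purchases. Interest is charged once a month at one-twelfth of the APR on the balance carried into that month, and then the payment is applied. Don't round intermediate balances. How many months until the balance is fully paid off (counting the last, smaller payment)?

Monthly rate r = 18.3%/12 = 1.525% = 0.01525.
While 3% of the post-interest balance exceeds £15.00, each month B ← (B·(1+r))·(1 − 0.03), i.e. B shrinks by the factor (1+r)·0.97 = 0.98479.
This holds for months 1–73. Entering month 74 the balance is £490.07; 3% of the post-interest balance is now below £15.00, so the flat £15.00 minimum applies from here.
From month 74 a fixed £15.00 at rate r clears £490.07 in 46 more payments. Total: 73 + 46 = 119 months.

119 months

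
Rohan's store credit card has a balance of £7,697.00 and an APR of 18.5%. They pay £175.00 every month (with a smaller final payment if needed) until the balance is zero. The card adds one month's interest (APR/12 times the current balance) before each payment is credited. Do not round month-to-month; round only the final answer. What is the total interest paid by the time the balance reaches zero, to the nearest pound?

Monthly rate r = 18.5%/12 = 1.54167% = 0.0154167.
Payoff takes n = ⌈−ln(1 − rB₀/P)/ln(1+r)⌉ = ⌈74.084⌉ = 75 payments; the last is £14.85.
Total paid = 74·£175.00 + £14.85 = £12,964.85.
Total interest = total paid − principal = £12,964.85 − £7,697.00 = £5,267.85.

£5,268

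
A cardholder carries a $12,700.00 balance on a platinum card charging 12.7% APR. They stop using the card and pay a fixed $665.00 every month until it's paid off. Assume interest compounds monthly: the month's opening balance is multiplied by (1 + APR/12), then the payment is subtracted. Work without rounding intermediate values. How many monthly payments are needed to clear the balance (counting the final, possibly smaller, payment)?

Monthly rate r = 12.7%/12 = 1.05833% = 0.0105833.
Recurrence: B ← B·(1+r) − $665.00.
Month 1: interest $134.41; balance after payment $12,169.41.
Month 2: interest $128.79; balance after payment $11,633.20.
Closed form: n = −ln(1 − rB₀/P)/ln(1+r) = −ln(0.79788)/ln(1.01058) ≈ 21.448, so the balance reaches zero during payment 22.

22 months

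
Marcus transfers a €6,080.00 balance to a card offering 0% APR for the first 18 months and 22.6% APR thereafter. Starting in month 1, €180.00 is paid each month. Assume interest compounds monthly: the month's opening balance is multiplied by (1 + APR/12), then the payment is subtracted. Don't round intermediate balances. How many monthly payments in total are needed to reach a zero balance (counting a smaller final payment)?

37 months

Promo months 1–18 at r₀ = 0%/12 = 0; months 19+ at r₁ = 22.6%/12 = 0.0188333.
After month 18 (no interest yet): B = €6,080.00 − 18·€180.00 = €2,840.00.
Then at r₁ with €180.00/mo: n₂ = −ln(1 − r₁·B/P)/ln(1+r₁) ≈ 18.90 → 19 more payments.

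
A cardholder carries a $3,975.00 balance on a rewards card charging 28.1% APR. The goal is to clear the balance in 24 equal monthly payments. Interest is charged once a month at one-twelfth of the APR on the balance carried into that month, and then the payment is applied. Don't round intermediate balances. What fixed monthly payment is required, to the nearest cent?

Monthly rate r = 28.1%/12 = 2.34167% = 0.0234167.
Level-payment amortization: P = B₀·r / (1 − (1+r)^(−n)) = 3975.00·0.0234167 / (1 − 1.02342^(−24)).
Denominator 1 − (1+r)^(−24) = 0.426226677.
P = 93.0813 / 0.426226677 ≈ 218.38.

$218.38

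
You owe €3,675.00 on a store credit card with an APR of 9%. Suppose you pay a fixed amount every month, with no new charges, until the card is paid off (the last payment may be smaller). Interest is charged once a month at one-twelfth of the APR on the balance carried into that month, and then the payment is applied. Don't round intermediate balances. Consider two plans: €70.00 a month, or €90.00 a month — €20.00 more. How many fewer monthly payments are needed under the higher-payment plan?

18 fewer payments

Monthly rate r = 9%/12 = 0.75% = 0.0075.
At €70.00/mo: n = ⌈−ln(1 − rB₀/P)/ln(1+r)⌉ = 67 payments (last €68.49); total interest = total paid − €3,675.00 = €1,013.49.
At €90.00/mo: 49 payments (last €84.18); total interest €729.18.
Payments saved = 67 − 49 = 18.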